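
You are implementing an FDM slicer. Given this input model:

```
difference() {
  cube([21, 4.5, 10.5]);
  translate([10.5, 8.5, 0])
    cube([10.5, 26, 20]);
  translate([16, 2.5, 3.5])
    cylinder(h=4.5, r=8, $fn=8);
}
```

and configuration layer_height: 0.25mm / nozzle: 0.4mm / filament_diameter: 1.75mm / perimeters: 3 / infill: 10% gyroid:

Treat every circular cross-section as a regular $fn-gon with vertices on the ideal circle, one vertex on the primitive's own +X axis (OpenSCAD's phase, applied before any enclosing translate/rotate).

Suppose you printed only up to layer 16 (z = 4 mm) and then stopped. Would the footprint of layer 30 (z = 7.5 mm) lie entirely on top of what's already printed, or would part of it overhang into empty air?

Compare the two slices. At z = 4: the 21×4.5 cube contributes its full rectangle (area 94.50 mm²); the 10.5×26 cube at (10.5, 8.5) contributes its full rectangle (area 273.00 mm²); the r=8 cylinder at (16, 2.5) gives a regular 8-gon of circumradius 8 (constant along its height) (area = (8/2)·8.000²·sin(360°/8) = 181.02 mm²); Taking the first minus the rest: starting from the 21×4.5 cube (94.50 mm²), the 10.5×26 cube at (10.5, 8.5) misses the remaining region (no effect); the r=8 cylinder at (16, 2.5) partially overlaps it — only the 56.38 mm² overlap (of its 181.02 mm²) is removed, clipping the outline — area = 38.12 mm². At z = 7.5: the cube is present — its section is the full 21×4.5 rectangle (area 94.50 mm²); the cube at (10.5, 8.5) is present — its section is the full 10.5×26 rectangle (area 273.00 mm²); the cylinder at (16, 2.5): section is a regular 8-gon, circumradius r=8 (area = (8/2)·8.000²·sin(360°/8) = 181.02 mm²); Taking the first minus the rest: starting from the 21×4.5 cube (94.50 mm²), the 10.5×26 cube at (10.5, 8.5) misses the remaining region (no effect); the r=8 cylinder at (16, 2.5) partially overlaps it — only the 56.38 mm² overlap (of its 181.02 mm²) is removed, clipping the outline — area = 38.12 mm². Checking containment: the cross-section at z = 7.5 is a subset of the cross-section at z = 4.

entirely on top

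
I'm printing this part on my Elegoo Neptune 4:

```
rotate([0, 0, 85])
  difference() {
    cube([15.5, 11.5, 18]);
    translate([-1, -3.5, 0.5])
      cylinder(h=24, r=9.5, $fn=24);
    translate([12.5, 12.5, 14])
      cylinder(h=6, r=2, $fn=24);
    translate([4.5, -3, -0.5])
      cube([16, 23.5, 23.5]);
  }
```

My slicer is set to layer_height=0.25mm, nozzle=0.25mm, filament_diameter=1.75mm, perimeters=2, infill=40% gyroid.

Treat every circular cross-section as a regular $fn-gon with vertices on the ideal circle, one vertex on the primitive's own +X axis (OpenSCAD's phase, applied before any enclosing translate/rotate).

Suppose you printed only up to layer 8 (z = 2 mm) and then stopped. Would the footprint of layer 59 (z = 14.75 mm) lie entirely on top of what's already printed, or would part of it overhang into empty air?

entirely on top

Compare the two slices. At z = 2: the 15.5×11.5 cube contributes its full rectangle (area 178.25 mm²); the r=9.5 cylinder at (-1, -3.5) contributes a regular 24-gon of circumradius 9.5 (area = (24/2)·9.500²·sin(360°/24) = 280.30 mm²); the cylinder at (12.5, 12.5) is not intersected at this z (z outside [14, 20]); the 16×23.5 cube at (4.5, -3) contributes its full rectangle (area 376.00 mm²); Taking the first minus the rest: starting from the 15.5×11.5 cube (178.25 mm²), the r=9.5 cylinder at (-1, -3.5) partially overlaps it — only the 31.85 mm² overlap (of its 280.30 mm²) is removed, clipping the outline; the 16×23.5 cube at (4.5, -3) partially overlaps it — only the 118.32 mm² overlap (of its 376.00 mm²) is removed, clipping the outline — area = 28.08 mm²; (whole slice rotated 85° about Z — lengths, areas and connectivity unchanged). At z = 14.75: the cube is present — its section is the full 15.5×11.5 rectangle (area 178.25 mm²); the r=9.5 cylinder at (-1, -3.5) contributes a regular 24-gon of circumradius 9.5 (area = (24/2)·9.500²·sin(360°/24) = 280.30 mm²); the cylinder at (12.5, 12.5): section is a regular 24-gon, circumradius r=2 (area = (24/2)·2.000²·sin(360°/24) = 12.42 mm²); the cube at (4.5, -3) (footprint 16×23.5) is included at this height (area 376.00 mm²); Subtracting the remaining from the first: starting from the 15.5×11.5 cube (178.25 mm²), the r=9.5 cylinder at (-1, -3.5) partially overlaps it — only the 31.85 mm² overlap (of its 280.30 mm²) is removed, clipping the outline; the r=2 cylinder at (12.5, 12.5) partially overlaps it — only the 2.41 mm² overlap (of its 12.42 mm²) is removed, clipping the outline; the 16×23.5 cube at (4.5, -3) partially overlaps it — only the 115.91 mm² overlap (of its 376.00 mm²) is removed, clipping the outline — area = 28.08 mm²; (rotated 85° about Z; rotation is an isometry so areas/perimeters/island counts are preserved). Checking containment: the cross-section at z = 14.75 is a subset of the cross-section at z = 2.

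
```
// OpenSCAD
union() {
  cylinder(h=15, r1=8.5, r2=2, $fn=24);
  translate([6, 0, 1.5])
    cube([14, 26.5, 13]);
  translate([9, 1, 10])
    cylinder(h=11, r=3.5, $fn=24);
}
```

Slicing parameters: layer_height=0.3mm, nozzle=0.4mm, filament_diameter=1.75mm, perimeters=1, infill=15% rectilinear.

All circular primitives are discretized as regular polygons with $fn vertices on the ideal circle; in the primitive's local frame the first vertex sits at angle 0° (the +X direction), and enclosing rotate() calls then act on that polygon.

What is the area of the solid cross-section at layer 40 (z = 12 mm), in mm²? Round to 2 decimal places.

At z = 12 mm: the cone: at t=0.800 of its height the radius interpolates to r₁+(r₂−r₁)t = 3.300, giving a regular 24-gon of that circumradius (area = (24/2)·3.300²·sin(360°/24) = 33.82 mm²); the cube at (6, 0) is present — its section is the full 14×26.5 rectangle (area 371.00 mm²); the r=3.5 cylinder at (9, 1) contributes a regular 24-gon of circumradius 3.5 (area = (24/2)·3.500²·sin(360°/24) = 38.05 mm²); Combining (union): the regions partially overlap — summed areas 442.87 mm² minus the doubly-counted overlap 24.88 mm² gives 417.99 mm² — area = 417.99 mm². Overall, the cross-section has 2 separate islands. Net area = 417.99 mm².

417.99 mm²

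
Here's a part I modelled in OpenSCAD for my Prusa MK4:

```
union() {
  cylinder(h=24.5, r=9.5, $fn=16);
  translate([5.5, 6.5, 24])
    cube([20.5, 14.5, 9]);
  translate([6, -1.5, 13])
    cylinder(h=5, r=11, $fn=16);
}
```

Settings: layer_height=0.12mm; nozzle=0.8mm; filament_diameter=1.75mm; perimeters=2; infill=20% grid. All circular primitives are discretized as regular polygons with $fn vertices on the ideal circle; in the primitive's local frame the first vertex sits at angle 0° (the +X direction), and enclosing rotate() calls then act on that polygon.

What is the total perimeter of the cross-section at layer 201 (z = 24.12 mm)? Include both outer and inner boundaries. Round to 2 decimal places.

125.19 mm

At z = 24.12 mm: the r=9.5 cylinder contributes a regular 16-gon of circumradius 9.5 (perimeter = 2·16·9.500·sin(180°/16) = 59.31 mm); the 20.5×14.5 cube at (5.5, 6.5) contributes its full rectangle (perimeter 70.00 mm); the cylinder at (6, -1.5) is absent (z outside [13, 18]); Merging all regions: the regions partially overlap (shared area 0.78 mm²), so the edge portions inside another operand are dropped and the merged outline is re-measured after clipping — boundary = 125.19 mm. Overall, the cross-section is a single solid region. Total boundary length (outer) = 125.19 mm.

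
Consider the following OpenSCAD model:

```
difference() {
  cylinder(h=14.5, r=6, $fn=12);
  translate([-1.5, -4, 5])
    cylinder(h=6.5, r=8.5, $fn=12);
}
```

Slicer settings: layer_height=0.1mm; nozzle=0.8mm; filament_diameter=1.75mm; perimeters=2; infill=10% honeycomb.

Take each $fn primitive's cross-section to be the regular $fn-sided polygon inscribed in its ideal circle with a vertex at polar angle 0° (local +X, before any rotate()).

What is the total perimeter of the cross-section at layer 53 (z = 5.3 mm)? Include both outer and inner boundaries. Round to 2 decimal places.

At z = 5.3 mm: the r=6 cylinder contributes a regular 12-gon of circumradius 6 (perimeter = 2·12·6.000·sin(180°/12) = 37.27 mm); the r=8.5 cylinder at (-1.5, -4) contributes a regular 12-gon of circumradius 8.5 (perimeter = 2·12·8.500·sin(180°/12) = 52.80 mm); Subtracting the remaining from the first: starting from the r=6 cylinder, the r=8.5 cylinder at (-1.5, -4) partially overlaps it — only the 92.16 mm² overlap (of its 216.75 mm²) is removed, clipping the outline — boundary = 26.99 mm. Overall, the cross-section is a single solid region. Total boundary length (outer) = 26.99 mm.

26.99 mm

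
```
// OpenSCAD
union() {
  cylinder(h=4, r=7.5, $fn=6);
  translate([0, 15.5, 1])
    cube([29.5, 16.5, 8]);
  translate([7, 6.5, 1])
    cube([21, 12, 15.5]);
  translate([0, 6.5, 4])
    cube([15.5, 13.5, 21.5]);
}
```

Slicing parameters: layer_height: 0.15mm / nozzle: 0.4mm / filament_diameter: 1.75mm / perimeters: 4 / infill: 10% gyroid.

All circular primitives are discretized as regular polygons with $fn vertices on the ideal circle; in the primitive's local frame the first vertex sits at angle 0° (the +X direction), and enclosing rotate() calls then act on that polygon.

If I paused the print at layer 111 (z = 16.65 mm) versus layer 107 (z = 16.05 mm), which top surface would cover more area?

Layer 111 (z = 16.65): the cylinder does not reach this height (z outside [0, 4]); the cube at (0, 15.5) is not intersected at this z (z outside [1, 9]); the cube at (7, 6.5) is not intersected at this z (z outside [1, 16.5]); the cube at (0, 6.5) (footprint 15.5×13.5) is included at this height (area 209.25 mm²); Combining (union): only the 15.5×13.5 cube at (0, 6.5) is present, so the union is just that shape — area = 209.25 mm². So its area = 209.25 mm². Layer 107 (z = 16.05): the cylinder is not intersected at this z (z outside [0, 4]); the cube at (0, 15.5) is absent (z outside [1, 9]); the 21×12 cube at (7, 6.5) contributes its full rectangle (area 252.00 mm²); the 15.5×13.5 cube at (0, 6.5) contributes its full rectangle (area 209.25 mm²); Taking the union: the regions partially overlap — summed areas 461.25 mm² minus the doubly-counted overlap 102.00 mm² gives 359.25 mm² — area = 359.25 mm². So its area = 359.25 mm². Layer 107 is larger (359.25 vs 209.25 mm²).

layer 107 (z = 16.05 mm)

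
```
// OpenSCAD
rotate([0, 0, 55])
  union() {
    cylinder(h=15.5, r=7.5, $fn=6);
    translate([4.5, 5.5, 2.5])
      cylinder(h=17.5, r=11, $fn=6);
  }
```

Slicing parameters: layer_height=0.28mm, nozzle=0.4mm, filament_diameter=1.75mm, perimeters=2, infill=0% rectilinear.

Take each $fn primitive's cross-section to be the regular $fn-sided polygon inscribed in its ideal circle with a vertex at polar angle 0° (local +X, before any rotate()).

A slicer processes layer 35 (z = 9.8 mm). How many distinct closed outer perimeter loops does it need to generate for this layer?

1

At z = 9.8 mm: the cylinder: section is a regular 6-gon, circumradius r=7.5; the cylinder at (4.5, 5.5): section is a regular 6-gon, circumradius r=11; Combining (union): the regions partially overlap (shared area 99.75 mm²), so overlapping operands fuse into one piece — 1 connected region; (rotated 55° about Z; rotation is an isometry so areas/perimeters/island counts are preserved). The result has 1 disconnected region.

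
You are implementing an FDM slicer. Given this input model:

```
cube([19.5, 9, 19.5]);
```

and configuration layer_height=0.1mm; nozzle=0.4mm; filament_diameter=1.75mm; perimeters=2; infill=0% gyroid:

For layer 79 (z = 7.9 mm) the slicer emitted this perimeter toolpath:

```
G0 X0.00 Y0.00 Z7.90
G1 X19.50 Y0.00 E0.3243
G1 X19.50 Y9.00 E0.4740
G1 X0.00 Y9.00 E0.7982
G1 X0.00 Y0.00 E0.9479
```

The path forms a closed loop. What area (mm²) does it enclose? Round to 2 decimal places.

Apply the shoelace formula to the sequence of (X, Y) vertices; enclosed area = 175.50 mm².

175.50 mm²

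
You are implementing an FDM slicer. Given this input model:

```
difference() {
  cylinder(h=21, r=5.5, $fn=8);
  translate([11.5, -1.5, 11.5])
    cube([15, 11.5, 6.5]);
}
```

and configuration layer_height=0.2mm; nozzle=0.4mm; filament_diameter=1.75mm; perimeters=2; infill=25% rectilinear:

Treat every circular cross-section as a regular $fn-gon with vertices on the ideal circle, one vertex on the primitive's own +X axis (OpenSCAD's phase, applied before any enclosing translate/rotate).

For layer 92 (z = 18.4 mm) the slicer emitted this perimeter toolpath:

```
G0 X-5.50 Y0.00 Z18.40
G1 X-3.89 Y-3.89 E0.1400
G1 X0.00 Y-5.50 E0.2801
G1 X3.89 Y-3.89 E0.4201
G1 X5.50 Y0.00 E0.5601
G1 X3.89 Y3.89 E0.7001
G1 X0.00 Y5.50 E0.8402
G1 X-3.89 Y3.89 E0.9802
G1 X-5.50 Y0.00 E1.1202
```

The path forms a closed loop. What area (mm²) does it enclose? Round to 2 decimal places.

85.58 mm²

Apply the shoelace formula to the sequence of (X, Y) vertices; enclosed area = 85.58 mm².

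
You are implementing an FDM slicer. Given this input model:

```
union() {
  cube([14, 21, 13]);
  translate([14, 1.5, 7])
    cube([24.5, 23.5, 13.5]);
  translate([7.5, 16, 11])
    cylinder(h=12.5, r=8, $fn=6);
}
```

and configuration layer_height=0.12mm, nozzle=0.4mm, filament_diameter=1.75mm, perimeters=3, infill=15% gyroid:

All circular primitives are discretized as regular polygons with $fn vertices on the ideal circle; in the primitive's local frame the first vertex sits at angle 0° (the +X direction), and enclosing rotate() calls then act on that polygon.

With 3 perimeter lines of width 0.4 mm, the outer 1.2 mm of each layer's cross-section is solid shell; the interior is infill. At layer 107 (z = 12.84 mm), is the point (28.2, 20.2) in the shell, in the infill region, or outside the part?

At z = 12.84 mm: the cube is present — its section is the full 14×21 rectangle; the cube at (14, 1.5) is present — its section is the full 24.5×23.5 rectangle; the r=8 cylinder at (7.5, 16) contributes a regular 6-gon of circumradius 8; Combining (union): the regions partially overlap (shared area 148.27 mm²), so overlapping operands fuse into one piece — 1 connected region. Overall, the cross-section is a single solid region. The nearest boundary edge runs (14.00, 25.00)→(38.50, 25.00); distance from the point to it = 4.80 mm. The point is inside the cross-section and 4.80 mm from the nearest boundary — more than the 1.2 mm shell width (3 × 0.4), so it's in the infill interior.

infill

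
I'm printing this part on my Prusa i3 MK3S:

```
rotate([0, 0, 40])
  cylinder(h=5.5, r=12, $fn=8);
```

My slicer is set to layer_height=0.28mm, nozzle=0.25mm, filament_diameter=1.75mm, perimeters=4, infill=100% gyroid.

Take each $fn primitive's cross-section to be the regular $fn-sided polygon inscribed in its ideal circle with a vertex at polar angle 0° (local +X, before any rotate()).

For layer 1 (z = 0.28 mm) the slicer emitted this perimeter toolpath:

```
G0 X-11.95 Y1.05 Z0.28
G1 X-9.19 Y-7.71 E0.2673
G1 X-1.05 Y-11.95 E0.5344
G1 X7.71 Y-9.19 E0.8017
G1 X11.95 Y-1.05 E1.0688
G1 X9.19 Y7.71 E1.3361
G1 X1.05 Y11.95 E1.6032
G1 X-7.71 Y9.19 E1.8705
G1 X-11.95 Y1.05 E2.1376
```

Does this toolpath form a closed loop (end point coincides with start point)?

Start point (G0): (-11.95, 1.05). End point (last G1): the path returns to the start — closed.

yes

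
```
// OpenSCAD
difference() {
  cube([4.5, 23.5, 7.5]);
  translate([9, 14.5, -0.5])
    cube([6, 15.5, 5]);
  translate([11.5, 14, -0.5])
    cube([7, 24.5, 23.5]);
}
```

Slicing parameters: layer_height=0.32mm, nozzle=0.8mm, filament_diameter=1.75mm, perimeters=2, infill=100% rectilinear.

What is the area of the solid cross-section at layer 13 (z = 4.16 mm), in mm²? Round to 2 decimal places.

At z = 4.16 mm: the cube (footprint 4.5×23.5) is included at this height (area 105.75 mm²); the 6×15.5 cube at (9, 14.5) contributes its full rectangle (area 93.00 mm²); the 7×24.5 cube at (11.5, 14) contributes its full rectangle (area 171.50 mm²); Taking the first minus the rest: starting from the 4.5×23.5 cube (105.75 mm²), the 6×15.5 cube at (9, 14.5) misses the remaining region (no effect); the 7×24.5 cube at (11.5, 14) misses the remaining region (no effect) — area = 105.75 mm². Overall, the cross-section is a single solid region. Net area = 105.75 mm².

105.75 mm²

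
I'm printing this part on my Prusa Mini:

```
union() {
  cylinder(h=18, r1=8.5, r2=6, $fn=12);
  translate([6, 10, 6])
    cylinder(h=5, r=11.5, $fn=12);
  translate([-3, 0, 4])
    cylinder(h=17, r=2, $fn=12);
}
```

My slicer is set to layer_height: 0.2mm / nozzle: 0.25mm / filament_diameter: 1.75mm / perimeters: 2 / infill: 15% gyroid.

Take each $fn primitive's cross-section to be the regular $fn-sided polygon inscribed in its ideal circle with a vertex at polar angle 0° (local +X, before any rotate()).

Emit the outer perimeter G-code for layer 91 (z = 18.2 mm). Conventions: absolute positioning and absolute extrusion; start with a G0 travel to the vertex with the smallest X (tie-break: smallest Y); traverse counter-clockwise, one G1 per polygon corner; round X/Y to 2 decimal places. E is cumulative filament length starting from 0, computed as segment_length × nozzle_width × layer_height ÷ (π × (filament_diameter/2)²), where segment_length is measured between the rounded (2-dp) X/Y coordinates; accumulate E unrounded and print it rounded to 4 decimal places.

G0 X-5.00 Y0.00 Z18.20
G1 X-4.73 Y-1.00 E0.0215
G1 X-4.00 Y-1.73 E0.0430
G1 X-3.00 Y-2.00 E0.0645
G1 X-2.00 Y-1.73 E0.0861
G1 X-1.27 Y-1.00 E0.1075
G1 X-1.00 Y0.00 E0.1290
G1 X-1.27 Y1.00 E0.1506
G1 X-2.00 Y1.73 E0.1720
G1 X-3.00 Y2.00 E0.1936
G1 X-4.00 Y1.73 E0.2151
G1 X-4.73 Y1.00 E0.2366
G1 X-5.00 Y0.00 E0.2581

At z = 18.2 mm: the cone does not reach this height (z outside [0, 18]); the cylinder at (6, 10) is absent (z outside [6, 11]); the r=2 cylinder at (-3, 0) contributes a regular 12-gon of circumradius 2; Taking the union: only the r=2 cylinder at (-3, 0) is present, so the union is just that shape — 1 connected region. The outline is a single polygon with 12 vertices. Extrusion per mm of travel: 0.25 × 0.2 / (π × 0.875²) = 0.020788. Accumulating E over each segment gives final E = 0.2581.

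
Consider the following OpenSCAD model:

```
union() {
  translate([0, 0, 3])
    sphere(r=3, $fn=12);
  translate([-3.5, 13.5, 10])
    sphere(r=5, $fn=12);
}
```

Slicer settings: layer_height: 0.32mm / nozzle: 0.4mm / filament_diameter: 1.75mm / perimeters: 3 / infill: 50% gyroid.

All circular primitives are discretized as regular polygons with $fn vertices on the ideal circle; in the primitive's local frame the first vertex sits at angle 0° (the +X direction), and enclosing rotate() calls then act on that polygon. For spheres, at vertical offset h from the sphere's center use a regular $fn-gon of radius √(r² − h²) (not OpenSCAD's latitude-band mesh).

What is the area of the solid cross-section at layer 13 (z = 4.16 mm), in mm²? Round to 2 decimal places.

At z = 4.16 mm: the r=3 sphere contributes a regular 12-gon of circumradius √(3²−1.16²) = 2.767 (area = (12/2)·2.767²·sin(360°/12) = 22.96 mm²); the sphere at (-3.5, 13.5) is not intersected at this z (|z−center|=5.840 > r=5); Combining (union): only the r=3 sphere is present, so the union is just that shape — area = 22.96 mm². Overall, the cross-section is a single solid region. Net area = 22.96 mm².

22.96 mm²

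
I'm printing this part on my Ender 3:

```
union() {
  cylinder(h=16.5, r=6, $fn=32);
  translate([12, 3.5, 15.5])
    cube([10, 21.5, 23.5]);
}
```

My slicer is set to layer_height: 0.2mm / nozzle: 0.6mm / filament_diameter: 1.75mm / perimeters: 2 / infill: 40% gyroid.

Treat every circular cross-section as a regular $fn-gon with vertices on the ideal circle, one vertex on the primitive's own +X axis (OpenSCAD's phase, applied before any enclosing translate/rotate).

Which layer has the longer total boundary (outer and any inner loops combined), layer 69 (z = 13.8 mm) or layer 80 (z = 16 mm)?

layer 80 (z = 16 mm)

Layer 69 (z = 13.8): the cylinder: section is a regular 32-gon, circumradius r=6 (perimeter = 2·32·6.000·sin(180°/32) = 37.64 mm); the cube at (12, 3.5) is absent (z outside [15.5, 39]); Merging all regions: only the r=6 cylinder is present, so the union is just that shape — boundary = 37.64 mm. So its perimeter = 37.64 mm. Layer 80 (z = 16): the r=6 cylinder gives a regular 32-gon of circumradius 6 (constant along its height) (perimeter = 2·32·6.000·sin(180°/32) = 37.64 mm); the 10×21.5 cube at (12, 3.5) contributes its full rectangle (perimeter 63.00 mm); Merging all regions: the 2 present regions are separate (no shared area or edge), so areas and boundary lengths simply add and each stays a separate island — boundary = 100.64 mm. So its perimeter = 100.64 mm. Layer 80 is larger (100.64 vs 37.64 mm).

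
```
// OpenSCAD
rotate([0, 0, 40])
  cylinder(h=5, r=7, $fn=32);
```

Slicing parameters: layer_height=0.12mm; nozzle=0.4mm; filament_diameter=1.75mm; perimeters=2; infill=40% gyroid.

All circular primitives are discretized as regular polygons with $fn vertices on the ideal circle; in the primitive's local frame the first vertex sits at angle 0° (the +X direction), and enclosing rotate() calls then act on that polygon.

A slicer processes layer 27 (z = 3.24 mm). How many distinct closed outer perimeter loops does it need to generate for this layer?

1

At z = 3.24 mm: the r=7 cylinder contributes a regular 32-gon of circumradius 7; (whole slice rotated 40° about Z — lengths, areas and connectivity unchanged). The result has 1 disconnected region.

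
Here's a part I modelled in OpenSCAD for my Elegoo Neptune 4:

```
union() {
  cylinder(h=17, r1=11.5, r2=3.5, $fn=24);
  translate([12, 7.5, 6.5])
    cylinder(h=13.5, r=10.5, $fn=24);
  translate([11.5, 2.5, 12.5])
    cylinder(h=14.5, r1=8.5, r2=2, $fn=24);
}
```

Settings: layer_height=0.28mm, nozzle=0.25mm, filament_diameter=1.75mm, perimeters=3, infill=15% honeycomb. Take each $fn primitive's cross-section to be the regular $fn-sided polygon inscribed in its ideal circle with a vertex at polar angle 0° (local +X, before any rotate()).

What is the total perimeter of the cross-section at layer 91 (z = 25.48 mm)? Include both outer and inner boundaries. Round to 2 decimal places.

At z = 25.48 mm: the cone does not reach this height (z outside [0, 17]); the cylinder at (12, 7.5) is absent (z outside [6.5, 20]); the cone at (11.5, 2.5) contributes a regular 24-gon of circumradius 2.681 (interpolated between r1=8.5 and r2=2 at t=0.895) (perimeter = 2·24·2.681·sin(180°/24) = 16.80 mm); Merging all regions: only the cone at (11.5, 2.5) is present, so the union is just that shape — boundary = 16.80 mm. Overall, the cross-section is a single solid region. Total boundary length (outer) = 16.80 mm.

16.80 mm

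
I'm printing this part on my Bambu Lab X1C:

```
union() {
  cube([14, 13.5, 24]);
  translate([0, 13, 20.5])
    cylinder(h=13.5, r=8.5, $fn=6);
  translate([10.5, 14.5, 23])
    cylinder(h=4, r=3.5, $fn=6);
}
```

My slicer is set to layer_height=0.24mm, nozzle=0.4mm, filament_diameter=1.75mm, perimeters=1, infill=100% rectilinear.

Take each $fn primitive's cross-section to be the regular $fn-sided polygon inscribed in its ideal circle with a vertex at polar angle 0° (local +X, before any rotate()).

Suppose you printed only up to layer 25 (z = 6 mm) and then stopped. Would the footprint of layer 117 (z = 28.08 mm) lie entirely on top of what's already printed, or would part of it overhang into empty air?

Compare the two slices. At z = 6: the cube is present — its section is the full 14×13.5 rectangle (area 189.00 mm²); the cylinder at (0, 13) is absent (z outside [20.5, 34]); the cylinder at (10.5, 14.5) is absent (z outside [23, 27]); Taking the union: only the 14×13.5 cube is present, so the union is just that shape — area = 189.00 mm². At z = 28.08: the cube is absent (z outside [0, 24]); the cylinder at (0, 13): section is a regular 6-gon, circumradius r=8.5 (area = (6/2)·8.500²·sin(360°/6) = 187.71 mm²); the cylinder at (10.5, 14.5) is absent (z outside [23, 27]); Merging all regions: only the r=8.5 cylinder at (0, 13) is present, so the union is just that shape — area = 187.71 mm². Checking containment: at z = 28.08 the cross-section extends beyond the z = 6 cross-section by about 136.61 mm².

part overhangs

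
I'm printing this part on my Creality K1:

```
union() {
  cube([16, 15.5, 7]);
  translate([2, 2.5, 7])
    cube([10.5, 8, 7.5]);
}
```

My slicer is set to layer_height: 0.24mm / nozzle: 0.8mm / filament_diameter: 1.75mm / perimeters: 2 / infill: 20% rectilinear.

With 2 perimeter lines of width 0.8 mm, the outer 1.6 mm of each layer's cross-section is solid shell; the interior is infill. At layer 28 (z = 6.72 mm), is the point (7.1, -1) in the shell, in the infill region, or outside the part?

At z = 6.72 mm: the 16×15.5 cube contributes its full rectangle; the cube at (2, 2.5) does not reach this height (z outside [7, 14.5]); Combining (union): only the 16×15.5 cube is present, so the union is just that shape — 1 connected region. Overall, the cross-section is a single solid region. The nearest boundary edge runs (0.00, 0.00)→(16.00, 0.00); distance from the point to it = 1.00 mm. The point is not inside any of the regions above, so it lies outside the cross-section (1.00 mm from the nearest boundary).

outside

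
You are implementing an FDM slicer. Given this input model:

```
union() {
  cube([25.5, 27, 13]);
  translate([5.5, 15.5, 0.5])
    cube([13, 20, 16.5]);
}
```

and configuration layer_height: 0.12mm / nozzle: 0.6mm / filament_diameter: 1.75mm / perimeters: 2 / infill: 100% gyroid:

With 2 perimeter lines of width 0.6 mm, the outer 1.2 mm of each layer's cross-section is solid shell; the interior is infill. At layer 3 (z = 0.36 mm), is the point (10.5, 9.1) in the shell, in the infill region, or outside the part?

infill

At z = 0.36 mm: the cube is present — its section is the full 25.5×27 rectangle; the cube at (5.5, 15.5) does not reach this height (z outside [0.5, 17]); Combining (union): only the 25.5×27 cube is present, so the union is just that shape — 1 connected region. Overall, the cross-section is a single solid region. The nearest boundary edge runs (0.00, 0.00)→(25.50, 0.00); distance from the point to it = 9.10 mm. The point is inside the cross-section and 9.10 mm from the nearest boundary — more than the 1.2 mm shell width (2 × 0.6), so it's in the infill interior.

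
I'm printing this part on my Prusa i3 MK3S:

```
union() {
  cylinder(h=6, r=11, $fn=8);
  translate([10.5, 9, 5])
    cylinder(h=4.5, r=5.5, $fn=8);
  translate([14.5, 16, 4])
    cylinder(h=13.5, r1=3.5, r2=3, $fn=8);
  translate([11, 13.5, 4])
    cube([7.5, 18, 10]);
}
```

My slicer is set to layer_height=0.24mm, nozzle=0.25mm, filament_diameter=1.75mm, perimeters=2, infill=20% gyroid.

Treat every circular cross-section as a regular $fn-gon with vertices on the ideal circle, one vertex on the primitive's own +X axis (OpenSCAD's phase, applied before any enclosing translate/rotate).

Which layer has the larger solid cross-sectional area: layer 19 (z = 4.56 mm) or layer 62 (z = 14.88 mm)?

layer 19 (z = 4.56 mm)

Layer 19 (z = 4.56): the r=11 cylinder gives a regular 8-gon of circumradius 11 (constant along its height) (area = (8/2)·11.000²·sin(360°/8) = 342.24 mm²); the cylinder at (10.5, 9) is not intersected at this z (z outside [5, 9.5]); the cone at (14.5, 16): at t=0.041 of its height the radius interpolates to r₁+(r₂−r₁)t = 3.479, giving a regular 8-gon of that circumradius (area = (8/2)·3.479²·sin(360°/8) = 34.24 mm²); the cube at (11, 13.5) is present — its section is the full 7.5×18 rectangle (area 135.00 mm²); Combining (union): the regions partially overlap — summed areas 511.48 mm² minus the doubly-counted overlap 31.92 mm² gives 479.55 mm² — area = 479.55 mm². So its area = 479.55 mm². Layer 62 (z = 14.88): the cylinder is not intersected at this z (z outside [0, 6]); the cylinder at (10.5, 9) does not reach this height (z outside [5, 9.5]); the cone at (14.5, 16) contributes a regular 8-gon of circumradius 3.097 (interpolated between r1=3.5 and r2=3 at t=0.806) (area = (8/2)·3.097²·sin(360°/8) = 27.13 mm²); the cube at (11, 13.5) is not intersected at this z (z outside [4, 14]); Combining (union): only the cone at (14.5, 16) is present, so the union is just that shape — area = 27.13 mm². So its area = 27.13 mm². Layer 19 is larger (479.55 vs 27.13 mm²).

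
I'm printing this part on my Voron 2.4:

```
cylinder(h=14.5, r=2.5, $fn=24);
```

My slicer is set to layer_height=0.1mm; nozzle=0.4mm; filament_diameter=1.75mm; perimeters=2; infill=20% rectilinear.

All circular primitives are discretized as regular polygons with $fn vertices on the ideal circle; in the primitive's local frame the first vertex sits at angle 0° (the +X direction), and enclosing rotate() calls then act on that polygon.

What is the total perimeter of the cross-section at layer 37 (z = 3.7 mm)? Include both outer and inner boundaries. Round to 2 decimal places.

15.66 mm

At z = 3.7 mm: the r=2.5 cylinder contributes a regular 24-gon of circumradius 2.5 (perimeter = 2·24·2.500·sin(180°/24) = 15.66 mm). Overall, the cross-section is a single solid region. Total boundary length (outer) = 15.66 mm.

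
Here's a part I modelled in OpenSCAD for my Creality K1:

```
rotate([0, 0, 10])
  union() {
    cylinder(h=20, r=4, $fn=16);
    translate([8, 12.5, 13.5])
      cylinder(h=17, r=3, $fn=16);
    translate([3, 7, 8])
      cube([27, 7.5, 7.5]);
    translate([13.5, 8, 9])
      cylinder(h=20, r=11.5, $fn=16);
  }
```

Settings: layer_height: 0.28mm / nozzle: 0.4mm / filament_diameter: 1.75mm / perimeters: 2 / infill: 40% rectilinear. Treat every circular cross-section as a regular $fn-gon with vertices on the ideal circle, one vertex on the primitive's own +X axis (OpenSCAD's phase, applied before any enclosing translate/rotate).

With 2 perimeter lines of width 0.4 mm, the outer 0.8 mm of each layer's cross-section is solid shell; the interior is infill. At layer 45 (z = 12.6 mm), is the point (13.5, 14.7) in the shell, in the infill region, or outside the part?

infill

At z = 12.6 mm: the r=4 cylinder contributes a regular 16-gon of circumradius 4; the cylinder at (8, 12.5) is absent (z outside [13.5, 30.5]); the cube at (3, 7) (footprint 27×7.5) is included at this height; the r=11.5 cylinder at (13.5, 8) gives a regular 16-gon of circumradius 11.5 (constant along its height); Combining (union): the regions partially overlap (shared area 158.44 mm²), so overlapping operands fuse into one piece — 2 connected regions; (rotated 10° about Z; rotation is an isometry so areas/perimeters/island counts are preserved). Overall, the cross-section has 2 separate islands. Undo the 10° rotation: the query point maps to (15.848, 12.132) in the un-rotated model frame. The nearest boundary edge runs (17.90, 18.62)→(21.63, 16.13); distance from the point to it = 6.54 mm. (Shell/infill is judged within the island containing the point — the largest one.) The point is inside the cross-section and 6.54 mm from the nearest boundary — more than the 0.8 mm shell width (2 × 0.4), so it's in the infill interior.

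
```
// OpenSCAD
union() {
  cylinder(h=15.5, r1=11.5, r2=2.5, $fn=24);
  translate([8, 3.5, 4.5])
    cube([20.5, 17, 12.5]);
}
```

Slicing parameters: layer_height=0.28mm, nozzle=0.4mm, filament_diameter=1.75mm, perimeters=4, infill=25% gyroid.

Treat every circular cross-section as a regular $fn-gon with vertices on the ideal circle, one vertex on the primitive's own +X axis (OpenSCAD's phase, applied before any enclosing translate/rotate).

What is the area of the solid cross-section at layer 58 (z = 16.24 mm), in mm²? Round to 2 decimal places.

348.50 mm²

At z = 16.24 mm: the cone is absent (z outside [0, 15.5]); the cube at (8, 3.5) (footprint 20.5×17) is included at this height (area 348.50 mm²); Merging all regions: only the 20.5×17 cube at (8, 3.5) is present, so the union is just that shape — area = 348.50 mm². Overall, the cross-section is a single solid region. Net area = 348.50 mm².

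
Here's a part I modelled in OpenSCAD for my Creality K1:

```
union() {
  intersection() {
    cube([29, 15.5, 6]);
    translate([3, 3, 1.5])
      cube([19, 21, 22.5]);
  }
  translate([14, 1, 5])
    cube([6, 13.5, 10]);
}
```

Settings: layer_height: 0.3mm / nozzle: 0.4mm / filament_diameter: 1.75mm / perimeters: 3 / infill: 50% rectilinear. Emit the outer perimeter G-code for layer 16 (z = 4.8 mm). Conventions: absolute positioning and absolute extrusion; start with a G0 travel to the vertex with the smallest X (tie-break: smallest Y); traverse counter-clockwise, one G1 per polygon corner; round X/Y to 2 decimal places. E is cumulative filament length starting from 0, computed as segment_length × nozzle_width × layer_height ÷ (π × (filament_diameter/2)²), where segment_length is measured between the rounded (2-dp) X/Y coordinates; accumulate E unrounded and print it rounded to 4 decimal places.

G0 X3.00 Y3.00 Z4.80
G1 X22.00 Y3.00 E0.9479
G1 X22.00 Y15.50 E1.5715
G1 X3.00 Y15.50 E2.5195
G1 X3.00 Y3.00 E3.1431

At z = 4.8 mm: the 29×15.5 cube contributes its full rectangle; the 19×21 cube at (3, 3) contributes its full rectangle; Keeping only the common overlap: the 19×21 cube at (3, 3) partially overlaps the 29×15.5 cube; clipping to the common part keeps 237.50 mm² — 1 connected region; the cube at (14, 1) is absent (z outside [5, 15]); Taking the union: only that combined region is present, so the union is just that shape — 1 connected region. The outline is a single polygon with 4 vertices. Extrusion per mm of travel: 0.4 × 0.3 / (π × 0.875²) = 0.049890. Accumulating E over each segment gives final E = 3.1431.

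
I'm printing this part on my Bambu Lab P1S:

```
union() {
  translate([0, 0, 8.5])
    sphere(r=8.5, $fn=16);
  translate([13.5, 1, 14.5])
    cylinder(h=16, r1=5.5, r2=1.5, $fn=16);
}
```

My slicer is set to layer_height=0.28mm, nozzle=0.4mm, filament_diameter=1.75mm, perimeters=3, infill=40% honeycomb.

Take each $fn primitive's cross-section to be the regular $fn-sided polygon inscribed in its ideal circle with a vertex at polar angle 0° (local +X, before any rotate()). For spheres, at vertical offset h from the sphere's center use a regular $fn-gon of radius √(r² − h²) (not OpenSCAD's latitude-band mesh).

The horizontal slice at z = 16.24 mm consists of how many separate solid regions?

2

At z = 16.24 mm: the sphere: section is a regular 16-gon, circumradius = √(r²−h²) = √(8.5²−7.74²) = 3.513; the cone at (13.5, 1): at t=0.109 of its height the radius interpolates to r₁+(r₂−r₁)t = 5.065, giving a regular 16-gon of that circumradius; Taking the union: the 2 present regions are separate (no shared area or edge), so areas and boundary lengths simply add and each stays a separate island — 2 connected regions. The result has 2 disconnected regions.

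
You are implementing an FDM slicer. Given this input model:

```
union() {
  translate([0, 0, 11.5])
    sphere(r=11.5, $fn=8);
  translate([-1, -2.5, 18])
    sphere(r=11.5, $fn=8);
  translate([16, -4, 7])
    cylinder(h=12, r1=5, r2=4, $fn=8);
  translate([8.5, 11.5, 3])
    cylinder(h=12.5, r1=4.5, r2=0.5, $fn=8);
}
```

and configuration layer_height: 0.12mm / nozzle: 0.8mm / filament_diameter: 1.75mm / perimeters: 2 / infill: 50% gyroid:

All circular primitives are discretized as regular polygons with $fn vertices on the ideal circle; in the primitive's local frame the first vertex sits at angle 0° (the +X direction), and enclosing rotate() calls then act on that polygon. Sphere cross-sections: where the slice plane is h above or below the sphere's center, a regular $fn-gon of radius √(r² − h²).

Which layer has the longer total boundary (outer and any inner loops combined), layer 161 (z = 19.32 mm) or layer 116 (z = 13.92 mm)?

Layer 161 (z = 19.32): the r=11.5 sphere slices to a regular 8-gon of circumradius 8.432 (√(r²−h²) with h=7.82 from center) (perimeter = 2·8·8.432·sin(180°/8) = 51.63 mm); the sphere at (-1, -2.5): section is a regular 8-gon, circumradius = √(r²−h²) = √(11.5²−1.32²) = 11.424 (perimeter = 2·8·11.424·sin(180°/8) = 69.95 mm); the cone at (16, -4) is not intersected at this z (z outside [7, 19]); the cone at (8.5, 11.5) is not intersected at this z (z outside [3, 15.5]); Taking the union: the r=11.5 sphere lies entirely inside the r=11.5 sphere at (-1, -2.5), so the union is just the r=11.5 sphere at (-1, -2.5) — boundary = 69.95 mm. So its perimeter = 69.95 mm. Layer 116 (z = 13.92): the r=11.5 sphere contributes a regular 8-gon of circumradius √(11.5²−2.42²) = 11.242 (perimeter = 2·8·11.242·sin(180°/8) = 68.84 mm); the r=11.5 sphere at (-1, -2.5) contributes a regular 8-gon of circumradius √(11.5²−4.08²) = 10.752 (perimeter = 2·8·10.752·sin(180°/8) = 65.83 mm); the cone at (16, -4) contributes a regular 8-gon of circumradius 4.423 (interpolated between r1=5 and r2=4 at t=0.577) (perimeter = 2·8·4.423·sin(180°/8) = 27.08 mm); the cone at (8.5, 11.5) (r1=4.5→r2=0.5) has section circumradius 1.006 here — a regular 8-gon (perimeter = 2·8·1.006·sin(180°/8) = 6.16 mm); Merging all regions: the regions partially overlap (shared area 284.64 mm²), so the edge portions inside another operand are dropped and the merged outline is re-measured after clipping — boundary = 106.34 mm. So its perimeter = 106.34 mm. Layer 116 is larger (106.34 vs 69.95 mm).

layer 116 (z = 13.92 mm)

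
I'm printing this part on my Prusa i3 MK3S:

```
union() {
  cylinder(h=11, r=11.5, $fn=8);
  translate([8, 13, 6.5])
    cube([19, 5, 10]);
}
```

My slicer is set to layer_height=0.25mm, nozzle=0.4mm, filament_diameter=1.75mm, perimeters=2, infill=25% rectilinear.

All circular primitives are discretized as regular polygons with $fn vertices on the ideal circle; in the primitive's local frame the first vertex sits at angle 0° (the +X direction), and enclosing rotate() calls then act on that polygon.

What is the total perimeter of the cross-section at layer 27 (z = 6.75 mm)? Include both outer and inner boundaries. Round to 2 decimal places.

118.41 mm

At z = 6.75 mm: the r=11.5 cylinder gives a regular 8-gon of circumradius 11.5 (constant along its height) (perimeter = 2·8·11.500·sin(180°/8) = 70.41 mm); the 19×5 cube at (8, 13) contributes its full rectangle (perimeter 48.00 mm); Combining (union): the 2 present regions are separate (no shared area or edge), so areas and boundary lengths simply add and each stays a separate island — boundary = 118.41 mm. Overall, the cross-section has 2 separate islands. Total boundary length (outer) = 118.41 mm.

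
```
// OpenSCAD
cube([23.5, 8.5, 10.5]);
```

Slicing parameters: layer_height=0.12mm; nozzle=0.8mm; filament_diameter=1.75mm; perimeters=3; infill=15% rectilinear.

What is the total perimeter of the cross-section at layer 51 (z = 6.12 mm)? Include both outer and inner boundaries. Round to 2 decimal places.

64.00 mm

At z = 6.12 mm: the 23.5×8.5 cube contributes its full rectangle (perimeter 64.00 mm). Overall, the cross-section is a single solid region. Total boundary length (outer) = 64.00 mm.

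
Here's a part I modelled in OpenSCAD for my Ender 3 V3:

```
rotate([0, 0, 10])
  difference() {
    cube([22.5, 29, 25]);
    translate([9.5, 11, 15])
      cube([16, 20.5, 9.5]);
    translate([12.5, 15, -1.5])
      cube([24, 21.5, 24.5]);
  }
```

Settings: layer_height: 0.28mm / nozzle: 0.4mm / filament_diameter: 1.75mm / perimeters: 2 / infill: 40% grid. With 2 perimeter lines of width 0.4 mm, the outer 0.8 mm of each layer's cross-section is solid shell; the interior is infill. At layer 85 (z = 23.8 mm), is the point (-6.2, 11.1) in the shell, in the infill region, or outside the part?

At z = 23.8 mm: the cube (footprint 22.5×29) is included at this height; the cube at (9.5, 11) is present — its section is the full 16×20.5 rectangle; the cube at (12.5, 15) does not reach this height (z outside [-1.5, 23]); Subtracting the remaining from the first: starting from the 22.5×29 cube, the 16×20.5 cube at (9.5, 11) partially overlaps it — only the 234.00 mm² overlap (of its 328.00 mm²) is removed, clipping the outline — 1 connected region; (rotated 10° about Z; rotation is an isometry so areas/perimeters/island counts are preserved). Overall, the cross-section is a single solid region. Undo the 10° rotation: the query point maps to (-4.178, 12.008) in the un-rotated model frame. The nearest boundary edge runs (0.00, 0.00)→(0.00, 29.00); distance from the point to it = 4.18 mm. The point is not inside any of the regions above, so it lies outside the cross-section (4.18 mm from the nearest boundary).

outside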